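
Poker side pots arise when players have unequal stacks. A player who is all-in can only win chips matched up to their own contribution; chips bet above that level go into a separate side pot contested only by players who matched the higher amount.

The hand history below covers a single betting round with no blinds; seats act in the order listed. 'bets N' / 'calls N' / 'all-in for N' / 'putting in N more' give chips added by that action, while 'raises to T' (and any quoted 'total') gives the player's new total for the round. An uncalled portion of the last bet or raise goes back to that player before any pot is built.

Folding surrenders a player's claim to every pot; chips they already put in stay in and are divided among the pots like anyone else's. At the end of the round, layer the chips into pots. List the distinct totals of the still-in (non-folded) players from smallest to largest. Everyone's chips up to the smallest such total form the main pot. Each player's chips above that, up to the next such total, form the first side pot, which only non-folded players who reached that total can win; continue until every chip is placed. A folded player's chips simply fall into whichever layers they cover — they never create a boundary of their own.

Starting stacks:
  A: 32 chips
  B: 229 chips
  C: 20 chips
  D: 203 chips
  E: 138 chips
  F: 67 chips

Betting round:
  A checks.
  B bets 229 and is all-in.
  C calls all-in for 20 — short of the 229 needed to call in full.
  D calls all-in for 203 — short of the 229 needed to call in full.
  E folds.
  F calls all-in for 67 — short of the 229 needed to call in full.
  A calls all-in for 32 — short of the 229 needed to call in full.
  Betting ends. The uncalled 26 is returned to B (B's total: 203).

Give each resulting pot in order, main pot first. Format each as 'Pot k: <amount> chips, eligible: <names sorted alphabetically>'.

Contributions (after 26 returned to B): A=32, B=203, C=20, D=203, F=67
Folded: E
Pot levels (distinct totals of non-folded players): 20, 32, 67, 203
Layer 1-20: 20 each from A, B, C, D, F = 20*5 = 100 chips; eligible A, B, C, D, F
Layer 21-32: 12 each from A, B, D, F = 12*4 = 48 chips; eligible A, B, D, F
Layer 33-67: 35 each from B, D, F = 35*3 = 105 chips; eligible B, D, F
Layer 68-203: 136 each from B, D = 136*2 = 272 chips; eligible B, D

Pot 1: 100 chips, eligible: A, B, C, D, F
Pot 2: 48 chips, eligible: A, B, D, F
Pot 3: 105 chips, eligible: B, D, F
Pot 4: 272 chips, eligible: B, D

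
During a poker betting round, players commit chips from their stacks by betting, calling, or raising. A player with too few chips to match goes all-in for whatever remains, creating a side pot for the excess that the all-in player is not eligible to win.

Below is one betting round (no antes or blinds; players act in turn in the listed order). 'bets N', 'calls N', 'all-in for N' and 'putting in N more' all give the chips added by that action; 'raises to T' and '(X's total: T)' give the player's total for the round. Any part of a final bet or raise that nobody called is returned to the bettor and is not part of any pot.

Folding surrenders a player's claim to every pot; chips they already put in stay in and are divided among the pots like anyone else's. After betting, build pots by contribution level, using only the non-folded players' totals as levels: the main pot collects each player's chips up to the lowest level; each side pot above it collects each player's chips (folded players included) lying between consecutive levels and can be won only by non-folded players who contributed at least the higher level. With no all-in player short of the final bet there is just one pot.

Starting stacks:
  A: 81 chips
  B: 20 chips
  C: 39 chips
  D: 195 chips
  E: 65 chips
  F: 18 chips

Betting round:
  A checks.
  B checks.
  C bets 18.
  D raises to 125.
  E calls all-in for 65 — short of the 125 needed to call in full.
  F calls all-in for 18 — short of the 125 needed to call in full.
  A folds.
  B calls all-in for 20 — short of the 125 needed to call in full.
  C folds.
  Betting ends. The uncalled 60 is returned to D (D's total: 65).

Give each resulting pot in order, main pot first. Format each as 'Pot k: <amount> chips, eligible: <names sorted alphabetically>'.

Contributions (after 60 returned to D): B=20, C=18, D=65, E=65, F=18
Folded: A, C
Pot levels (distinct totals of non-folded players): 18, 20, 65
Layer 1-18: 18 each from B, C, D, E, F = 18*5 = 90 chips; eligible B, D, E, F
Layer 19-20: 2 each from B, D, E = 2*3 = 6 chips; eligible B, D, E
Layer 21-65: 45 each from D, E = 45*2 = 90 chips; eligible D, E

Pot 1: 90 chips, eligible: B, D, E, F
Pot 2: 6 chips, eligible: B, D, E
Pot 3: 90 chips, eligible: D, E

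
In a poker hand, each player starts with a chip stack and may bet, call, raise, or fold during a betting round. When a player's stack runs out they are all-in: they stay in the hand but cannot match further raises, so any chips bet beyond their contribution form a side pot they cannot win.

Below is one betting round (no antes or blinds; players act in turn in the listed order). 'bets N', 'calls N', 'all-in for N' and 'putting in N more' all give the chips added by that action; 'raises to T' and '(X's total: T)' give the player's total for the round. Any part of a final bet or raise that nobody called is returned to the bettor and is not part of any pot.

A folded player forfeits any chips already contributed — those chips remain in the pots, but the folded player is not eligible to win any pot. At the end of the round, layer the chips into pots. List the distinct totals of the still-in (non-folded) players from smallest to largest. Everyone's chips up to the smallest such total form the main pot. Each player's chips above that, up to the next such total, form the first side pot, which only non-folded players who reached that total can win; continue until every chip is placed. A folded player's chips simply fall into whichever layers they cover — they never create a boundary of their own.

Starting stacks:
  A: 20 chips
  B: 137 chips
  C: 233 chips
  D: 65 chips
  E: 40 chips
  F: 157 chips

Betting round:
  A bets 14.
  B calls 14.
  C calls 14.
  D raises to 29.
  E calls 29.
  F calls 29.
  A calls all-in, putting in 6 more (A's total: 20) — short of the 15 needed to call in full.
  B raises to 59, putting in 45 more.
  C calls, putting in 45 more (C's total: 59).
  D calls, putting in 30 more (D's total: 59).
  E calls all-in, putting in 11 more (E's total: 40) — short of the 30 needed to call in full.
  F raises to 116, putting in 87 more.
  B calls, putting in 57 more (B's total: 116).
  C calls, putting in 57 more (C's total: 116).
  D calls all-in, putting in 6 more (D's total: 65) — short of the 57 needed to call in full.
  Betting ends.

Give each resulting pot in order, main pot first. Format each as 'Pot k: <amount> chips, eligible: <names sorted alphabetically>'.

Pot 1: 120 chips, eligible: A, B, C, D, E, F
Pot 2: 100 chips, eligible: B, C, D, E, F
Pot 3: 100 chips, eligible: B, C, D, F
Pot 4: 153 chips, eligible: B, C, F

Derivation:
Contributions: A=20, B=116, C=116, D=65, E=40, F=116
Pot levels (distinct totals of non-folded players): 20, 40, 65, 116
Layer 1-20: 20 each from A, B, C, D, E, F = 20*6 = 120 chips; eligible A, B, C, D, E, F
Layer 21-40: 20 each from B, C, D, E, F = 20*5 = 100 chips; eligible B, C, D, E, F
Layer 41-65: 25 each from B, C, D, F = 25*4 = 100 chips; eligible B, C, D, F
Layer 66-116: 51 each from B, C, F = 51*3 = 153 chips; eligible B, C, F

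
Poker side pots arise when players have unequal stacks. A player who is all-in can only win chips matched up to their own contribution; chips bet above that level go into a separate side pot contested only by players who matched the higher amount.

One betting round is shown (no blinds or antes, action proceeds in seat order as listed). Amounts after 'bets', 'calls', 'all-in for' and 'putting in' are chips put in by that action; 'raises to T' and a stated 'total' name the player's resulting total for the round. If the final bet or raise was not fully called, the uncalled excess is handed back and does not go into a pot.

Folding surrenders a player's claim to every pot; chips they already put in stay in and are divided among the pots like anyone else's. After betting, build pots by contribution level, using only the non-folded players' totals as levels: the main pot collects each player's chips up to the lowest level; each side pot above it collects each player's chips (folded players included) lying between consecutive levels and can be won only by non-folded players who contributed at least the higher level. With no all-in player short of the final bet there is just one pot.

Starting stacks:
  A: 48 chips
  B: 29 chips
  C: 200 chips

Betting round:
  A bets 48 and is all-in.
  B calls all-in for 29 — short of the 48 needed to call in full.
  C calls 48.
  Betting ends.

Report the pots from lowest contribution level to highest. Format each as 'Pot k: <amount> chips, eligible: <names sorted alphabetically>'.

Contributions: A=48, B=29, C=48
Pot levels (distinct totals of non-folded players): 29, 48
Layer 1-29: 29 each from A, B, C = 29*3 = 87 chips; eligible A, B, C
Layer 30-48: 19 each from A, C = 19*2 = 38 chips; eligible A, C

Pot 1: 87 chips, eligible: A, B, C
Pot 2: 38 chips, eligible: A, C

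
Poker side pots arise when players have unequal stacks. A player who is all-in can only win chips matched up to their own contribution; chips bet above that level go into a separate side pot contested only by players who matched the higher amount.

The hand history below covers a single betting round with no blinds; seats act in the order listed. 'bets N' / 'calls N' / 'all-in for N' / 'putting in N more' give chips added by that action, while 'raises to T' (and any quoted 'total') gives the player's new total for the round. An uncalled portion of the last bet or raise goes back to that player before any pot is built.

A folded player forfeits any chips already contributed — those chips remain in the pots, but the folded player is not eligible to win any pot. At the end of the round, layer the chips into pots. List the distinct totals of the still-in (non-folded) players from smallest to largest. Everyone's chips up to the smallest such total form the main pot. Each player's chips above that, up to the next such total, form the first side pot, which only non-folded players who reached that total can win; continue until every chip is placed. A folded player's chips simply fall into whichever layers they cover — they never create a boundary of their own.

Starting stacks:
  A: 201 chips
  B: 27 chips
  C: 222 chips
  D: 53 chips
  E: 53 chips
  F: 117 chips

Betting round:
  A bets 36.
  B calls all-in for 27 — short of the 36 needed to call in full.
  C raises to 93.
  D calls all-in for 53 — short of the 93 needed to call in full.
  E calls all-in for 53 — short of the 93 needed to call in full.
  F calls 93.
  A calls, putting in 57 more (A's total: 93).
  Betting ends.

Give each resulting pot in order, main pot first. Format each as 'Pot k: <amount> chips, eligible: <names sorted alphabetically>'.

Contributions: A=93, B=27, C=93, D=53, E=53, F=93
Pot levels (distinct totals of non-folded players): 27, 53, 93
Layer 1-27: 27 each from A, B, C, D, E, F = 27*6 = 162 chips; eligible A, B, C, D, E, F
Layer 28-53: 26 each from A, C, D, E, F = 26*5 = 130 chips; eligible A, C, D, E, F
Layer 54-93: 40 each from A, C, F = 40*3 = 120 chips; eligible A, C, F

Pot 1: 162 chips, eligible: A, B, C, D, E, F
Pot 2: 130 chips, eligible: A, C, D, E, F
Pot 3: 120 chips, eligible: A, C, F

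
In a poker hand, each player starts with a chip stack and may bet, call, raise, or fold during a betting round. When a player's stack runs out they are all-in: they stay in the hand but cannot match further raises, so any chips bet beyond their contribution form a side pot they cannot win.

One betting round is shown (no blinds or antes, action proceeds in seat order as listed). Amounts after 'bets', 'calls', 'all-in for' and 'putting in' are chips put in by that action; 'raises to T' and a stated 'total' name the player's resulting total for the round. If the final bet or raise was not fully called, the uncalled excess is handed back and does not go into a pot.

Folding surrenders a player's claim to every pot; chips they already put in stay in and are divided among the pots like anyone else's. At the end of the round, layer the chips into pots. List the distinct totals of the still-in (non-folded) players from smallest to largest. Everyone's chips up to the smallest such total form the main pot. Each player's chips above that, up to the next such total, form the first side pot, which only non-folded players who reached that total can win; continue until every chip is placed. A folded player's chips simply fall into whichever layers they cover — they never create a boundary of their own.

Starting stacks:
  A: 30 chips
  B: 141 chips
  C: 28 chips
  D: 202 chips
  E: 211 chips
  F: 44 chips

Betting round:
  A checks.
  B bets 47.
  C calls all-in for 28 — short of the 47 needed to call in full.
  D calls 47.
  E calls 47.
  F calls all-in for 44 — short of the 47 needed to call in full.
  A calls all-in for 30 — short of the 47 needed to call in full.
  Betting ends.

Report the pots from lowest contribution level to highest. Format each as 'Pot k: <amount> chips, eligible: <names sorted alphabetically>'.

Contributions: A=30, B=47, C=28, D=47, E=47, F=44
Pot levels (distinct totals of non-folded players): 28, 30, 44, 47
Layer 1-28: 28 each from A, B, C, D, E, F = 28*6 = 168 chips; eligible A, B, C, D, E, F
Layer 29-30: 2 each from A, B, D, E, F = 2*5 = 10 chips; eligible A, B, D, E, F
Layer 31-44: 14 each from B, D, E, F = 14*4 = 56 chips; eligible B, D, E, F
Layer 45-47: 3 each from B, D, E = 3*3 = 9 chips; eligible B, D, E

Pot 1: 168 chips, eligible: A, B, C, D, E, F
Pot 2: 10 chips, eligible: A, B, D, E, F
Pot 3: 56 chips, eligible: B, D, E, F
Pot 4: 9 chips, eligible: B, D, E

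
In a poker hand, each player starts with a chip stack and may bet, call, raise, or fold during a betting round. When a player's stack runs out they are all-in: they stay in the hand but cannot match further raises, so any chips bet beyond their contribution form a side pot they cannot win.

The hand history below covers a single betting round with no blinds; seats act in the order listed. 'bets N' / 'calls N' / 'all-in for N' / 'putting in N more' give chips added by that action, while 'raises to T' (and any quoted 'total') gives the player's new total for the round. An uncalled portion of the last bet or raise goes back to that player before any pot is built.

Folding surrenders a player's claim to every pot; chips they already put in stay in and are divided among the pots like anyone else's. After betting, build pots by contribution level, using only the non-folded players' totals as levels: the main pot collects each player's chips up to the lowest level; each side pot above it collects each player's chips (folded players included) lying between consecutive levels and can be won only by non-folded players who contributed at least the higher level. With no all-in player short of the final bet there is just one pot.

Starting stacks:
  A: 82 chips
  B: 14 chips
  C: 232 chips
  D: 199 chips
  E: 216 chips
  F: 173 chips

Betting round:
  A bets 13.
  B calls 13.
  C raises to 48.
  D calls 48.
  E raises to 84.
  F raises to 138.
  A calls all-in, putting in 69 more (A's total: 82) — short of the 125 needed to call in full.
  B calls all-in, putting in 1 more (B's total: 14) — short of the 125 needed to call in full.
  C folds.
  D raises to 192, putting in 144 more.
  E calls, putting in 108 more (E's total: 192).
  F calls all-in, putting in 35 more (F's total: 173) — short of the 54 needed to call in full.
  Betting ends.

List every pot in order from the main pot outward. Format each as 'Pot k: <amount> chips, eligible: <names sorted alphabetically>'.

Contributions: A=82, B=14, C=48, D=192, E=192, F=173
Folded: C
Pot levels (distinct totals of non-folded players): 14, 82, 173, 192
Layer 1-14: 14 each from A, B, C, D, E, F = 14*6 = 84 chips; eligible A, B, D, E, F
Layer 15-82: A 68 + C 34 + D 68 + E 68 + F 68 = 306 chips; eligible A, D, E, F
Layer 83-173: 91 each from D, E, F = 91*3 = 273 chips; eligible D, E, F
Layer 174-192: 19 each from D, E = 19*2 = 38 chips; eligible D, E

Pot 1: 84 chips, eligible: A, B, D, E, F
Pot 2: 306 chips, eligible: A, D, E, F
Pot 3: 273 chips, eligible: D, E, F
Pot 4: 38 chips, eligible: D, E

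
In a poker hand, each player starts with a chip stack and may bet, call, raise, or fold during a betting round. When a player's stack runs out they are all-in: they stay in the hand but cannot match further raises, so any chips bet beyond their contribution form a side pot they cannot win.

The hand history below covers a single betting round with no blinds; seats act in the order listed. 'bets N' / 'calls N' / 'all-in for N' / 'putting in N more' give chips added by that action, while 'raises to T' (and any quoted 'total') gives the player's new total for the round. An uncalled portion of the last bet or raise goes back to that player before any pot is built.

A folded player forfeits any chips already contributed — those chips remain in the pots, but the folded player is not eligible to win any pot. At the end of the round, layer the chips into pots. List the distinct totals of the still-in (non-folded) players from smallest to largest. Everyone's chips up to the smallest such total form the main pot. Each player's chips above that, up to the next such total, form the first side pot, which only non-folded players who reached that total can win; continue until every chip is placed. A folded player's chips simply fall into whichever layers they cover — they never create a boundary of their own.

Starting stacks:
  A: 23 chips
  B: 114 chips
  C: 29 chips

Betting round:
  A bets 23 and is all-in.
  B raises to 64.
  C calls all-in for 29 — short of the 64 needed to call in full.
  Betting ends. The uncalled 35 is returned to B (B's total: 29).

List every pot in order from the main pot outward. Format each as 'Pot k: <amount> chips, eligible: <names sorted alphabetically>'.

Contributions (after 35 returned to B): A=23, B=29, C=29
Pot levels (distinct totals of non-folded players): 23, 29
Layer 1-23: 23 each from A, B, C = 23*3 = 69 chips; eligible A, B, C
Layer 24-29: 6 each from B, C = 6*2 = 12 chips; eligible B, C

Pot 1: 69 chips, eligible: A, B, C
Pot 2: 12 chips, eligible: B, C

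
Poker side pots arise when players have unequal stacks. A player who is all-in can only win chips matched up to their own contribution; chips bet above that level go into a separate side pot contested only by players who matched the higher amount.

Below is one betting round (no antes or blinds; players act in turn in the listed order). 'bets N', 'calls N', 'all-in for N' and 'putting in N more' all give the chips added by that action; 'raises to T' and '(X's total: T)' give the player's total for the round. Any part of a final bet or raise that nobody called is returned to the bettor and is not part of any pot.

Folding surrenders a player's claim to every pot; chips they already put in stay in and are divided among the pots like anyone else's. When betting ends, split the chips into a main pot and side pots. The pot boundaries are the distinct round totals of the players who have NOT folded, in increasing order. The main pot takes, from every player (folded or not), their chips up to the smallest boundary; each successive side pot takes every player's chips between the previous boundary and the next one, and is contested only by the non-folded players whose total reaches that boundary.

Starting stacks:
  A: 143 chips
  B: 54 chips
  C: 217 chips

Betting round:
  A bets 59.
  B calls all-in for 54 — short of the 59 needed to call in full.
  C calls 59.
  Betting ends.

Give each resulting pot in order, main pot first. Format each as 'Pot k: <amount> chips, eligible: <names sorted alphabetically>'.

Contributions: A=59, B=54, C=59
Pot levels (distinct totals of non-folded players): 54, 59
Layer 1-54: 54 each from A, B, C = 54*3 = 162 chips; eligible A, B, C
Layer 55-59: 5 each from A, C = 5*2 = 10 chips; eligible A, C

Pot 1: 162 chips, eligible: A, B, C
Pot 2: 10 chips, eligible: A, C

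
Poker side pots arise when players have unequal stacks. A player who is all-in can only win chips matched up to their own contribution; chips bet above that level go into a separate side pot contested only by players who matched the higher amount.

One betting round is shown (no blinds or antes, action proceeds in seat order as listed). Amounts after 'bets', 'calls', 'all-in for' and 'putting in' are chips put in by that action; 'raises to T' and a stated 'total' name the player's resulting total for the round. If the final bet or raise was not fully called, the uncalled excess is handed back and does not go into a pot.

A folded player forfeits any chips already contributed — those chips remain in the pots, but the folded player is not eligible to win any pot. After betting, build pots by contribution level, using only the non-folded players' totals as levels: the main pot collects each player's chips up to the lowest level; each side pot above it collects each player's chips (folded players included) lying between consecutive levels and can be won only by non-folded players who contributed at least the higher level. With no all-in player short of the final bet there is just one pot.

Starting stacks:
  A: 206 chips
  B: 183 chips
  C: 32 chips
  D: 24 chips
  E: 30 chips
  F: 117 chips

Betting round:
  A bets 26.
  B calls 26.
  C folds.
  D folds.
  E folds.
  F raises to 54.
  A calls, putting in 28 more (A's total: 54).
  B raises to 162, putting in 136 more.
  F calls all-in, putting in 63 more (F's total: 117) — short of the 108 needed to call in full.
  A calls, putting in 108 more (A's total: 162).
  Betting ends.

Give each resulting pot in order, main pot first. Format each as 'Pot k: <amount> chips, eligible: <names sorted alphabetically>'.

Pot 1: 351 chips, eligible: A, B, F
Pot 2: 90 chips, eligible: A, B

Derivation:
Contributions: A=162, B=162, F=117
Folded: C, D, E
Pot levels (distinct totals of non-folded players): 117, 162
Layer 1-117: 117 each from A, B, F = 117*3 = 351 chips; eligible A, B, F
Layer 118-162: 45 each from A, B = 45*2 = 90 chips; eligible A, B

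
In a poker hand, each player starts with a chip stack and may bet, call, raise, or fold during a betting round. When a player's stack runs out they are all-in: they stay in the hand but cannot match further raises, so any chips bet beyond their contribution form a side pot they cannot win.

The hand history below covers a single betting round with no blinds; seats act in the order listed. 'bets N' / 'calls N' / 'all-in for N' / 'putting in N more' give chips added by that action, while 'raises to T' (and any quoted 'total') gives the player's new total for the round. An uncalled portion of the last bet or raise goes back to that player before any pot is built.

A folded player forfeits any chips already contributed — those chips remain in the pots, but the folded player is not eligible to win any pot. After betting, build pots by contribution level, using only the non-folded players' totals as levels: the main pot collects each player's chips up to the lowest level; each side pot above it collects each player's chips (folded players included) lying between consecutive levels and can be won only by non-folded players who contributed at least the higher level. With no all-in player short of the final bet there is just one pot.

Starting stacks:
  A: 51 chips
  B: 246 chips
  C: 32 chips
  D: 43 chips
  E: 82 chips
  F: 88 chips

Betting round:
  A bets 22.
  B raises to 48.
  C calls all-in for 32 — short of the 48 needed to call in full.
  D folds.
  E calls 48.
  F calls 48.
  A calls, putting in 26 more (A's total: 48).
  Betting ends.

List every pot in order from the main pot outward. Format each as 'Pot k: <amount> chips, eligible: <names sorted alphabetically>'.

Contributions: A=48, B=48, C=32, E=48, F=48
Folded: D
Pot levels (distinct totals of non-folded players): 32, 48
Layer 1-32: 32 each from A, B, C, E, F = 32*5 = 160 chips; eligible A, B, C, E, F
Layer 33-48: 16 each from A, B, E, F = 16*4 = 64 chips; eligible A, B, E, F

Pot 1: 160 chips, eligible: A, B, C, E, F
Pot 2: 64 chips, eligible: A, B, E, F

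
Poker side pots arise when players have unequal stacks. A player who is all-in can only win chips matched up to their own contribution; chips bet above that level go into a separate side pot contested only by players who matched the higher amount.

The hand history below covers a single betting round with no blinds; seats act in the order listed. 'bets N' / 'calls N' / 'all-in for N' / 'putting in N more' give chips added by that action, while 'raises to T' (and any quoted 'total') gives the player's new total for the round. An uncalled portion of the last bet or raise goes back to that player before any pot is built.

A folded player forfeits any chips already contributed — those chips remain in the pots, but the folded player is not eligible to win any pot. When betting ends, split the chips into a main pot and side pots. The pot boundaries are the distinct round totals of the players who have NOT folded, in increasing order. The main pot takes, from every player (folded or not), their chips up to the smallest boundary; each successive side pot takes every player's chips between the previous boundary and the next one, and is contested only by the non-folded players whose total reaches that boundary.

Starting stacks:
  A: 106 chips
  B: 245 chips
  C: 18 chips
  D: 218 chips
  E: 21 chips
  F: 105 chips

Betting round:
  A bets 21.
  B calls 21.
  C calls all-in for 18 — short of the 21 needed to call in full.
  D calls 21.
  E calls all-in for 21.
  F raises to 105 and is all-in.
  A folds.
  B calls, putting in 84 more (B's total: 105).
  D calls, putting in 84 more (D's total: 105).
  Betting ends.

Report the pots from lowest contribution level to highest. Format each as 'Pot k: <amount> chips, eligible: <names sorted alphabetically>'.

Pot 1: 108 chips, eligible: B, C, D, E, F
Pot 2: 15 chips, eligible: B, D, E, F
Pot 3: 252 chips, eligible: B, D, F

Derivation:
Contributions: A=21, B=105, C=18, D=105, E=21, F=105
Folded: A
Pot levels (distinct totals of non-folded players): 18, 21, 105
Layer 1-18: 18 each from A, B, C, D, E, F = 18*6 = 108 chips; eligible B, C, D, E, F
Layer 19-21: 3 each from A, B, D, E, F = 3*5 = 15 chips; eligible B, D, E, F
Layer 22-105: 84 each from B, D, F = 84*3 = 252 chips; eligible B, D, F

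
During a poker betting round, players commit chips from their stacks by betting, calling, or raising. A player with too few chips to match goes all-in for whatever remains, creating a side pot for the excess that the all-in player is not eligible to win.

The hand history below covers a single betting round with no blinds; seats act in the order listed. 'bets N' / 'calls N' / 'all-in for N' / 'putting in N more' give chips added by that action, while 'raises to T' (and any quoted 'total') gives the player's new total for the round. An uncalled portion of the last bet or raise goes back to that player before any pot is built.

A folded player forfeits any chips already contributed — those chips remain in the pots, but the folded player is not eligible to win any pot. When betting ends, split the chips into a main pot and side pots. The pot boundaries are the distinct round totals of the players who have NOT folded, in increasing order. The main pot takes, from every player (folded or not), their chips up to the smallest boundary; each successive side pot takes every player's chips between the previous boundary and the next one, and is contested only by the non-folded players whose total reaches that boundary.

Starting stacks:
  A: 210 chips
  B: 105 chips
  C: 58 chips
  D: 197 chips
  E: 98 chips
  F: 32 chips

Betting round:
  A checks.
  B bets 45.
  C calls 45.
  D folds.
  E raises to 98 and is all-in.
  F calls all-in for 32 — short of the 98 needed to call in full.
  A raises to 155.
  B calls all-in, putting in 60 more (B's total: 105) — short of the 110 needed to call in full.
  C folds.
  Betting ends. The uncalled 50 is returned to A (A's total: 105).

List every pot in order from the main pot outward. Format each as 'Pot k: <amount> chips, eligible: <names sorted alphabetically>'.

Pot 1: 160 chips, eligible: A, B, E, F
Pot 2: 211 chips, eligible: A, B, E
Pot 3: 14 chips, eligible: A, B

Derivation:
Contributions (after 50 returned to A): A=105, B=105, C=45, E=98, F=32
Folded: C, D
Pot levels (distinct totals of non-folded players): 32, 98, 105
Layer 1-32: 32 each from A, B, C, E, F = 32*5 = 160 chips; eligible A, B, E, F
Layer 33-98: A 66 + B 66 + C 13 + E 66 = 211 chips; eligible A, B, E
Layer 99-105: 7 each from A, B = 7*2 = 14 chips; eligible A, B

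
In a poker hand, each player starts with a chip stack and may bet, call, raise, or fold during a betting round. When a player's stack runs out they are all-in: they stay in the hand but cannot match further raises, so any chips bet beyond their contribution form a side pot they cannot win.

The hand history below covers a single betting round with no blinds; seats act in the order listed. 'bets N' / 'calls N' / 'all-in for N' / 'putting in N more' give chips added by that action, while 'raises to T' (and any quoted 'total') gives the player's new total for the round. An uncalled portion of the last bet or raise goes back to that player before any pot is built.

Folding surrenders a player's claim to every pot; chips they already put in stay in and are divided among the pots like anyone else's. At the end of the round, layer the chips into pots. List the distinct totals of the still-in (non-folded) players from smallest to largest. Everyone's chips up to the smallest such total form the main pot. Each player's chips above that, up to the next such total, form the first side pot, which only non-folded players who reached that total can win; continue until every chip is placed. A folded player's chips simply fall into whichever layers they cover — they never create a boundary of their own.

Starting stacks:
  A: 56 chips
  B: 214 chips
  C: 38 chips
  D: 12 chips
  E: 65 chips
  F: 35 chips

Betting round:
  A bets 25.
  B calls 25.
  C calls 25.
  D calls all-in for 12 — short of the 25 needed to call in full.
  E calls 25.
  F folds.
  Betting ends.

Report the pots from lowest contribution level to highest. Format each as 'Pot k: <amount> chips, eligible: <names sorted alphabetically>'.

Pot 1: 60 chips, eligible: A, B, C, D, E
Pot 2: 52 chips, eligible: A, B, C, E

Derivation:
Contributions: A=25, B=25, C=25, D=12, E=25
Folded: F
Pot levels (distinct totals of non-folded players): 12, 25
Layer 1-12: 12 each from A, B, C, D, E = 12*5 = 60 chips; eligible A, B, C, D, E
Layer 13-25: 13 each from A, B, C, E = 13*4 = 52 chips; eligible A, B, C, E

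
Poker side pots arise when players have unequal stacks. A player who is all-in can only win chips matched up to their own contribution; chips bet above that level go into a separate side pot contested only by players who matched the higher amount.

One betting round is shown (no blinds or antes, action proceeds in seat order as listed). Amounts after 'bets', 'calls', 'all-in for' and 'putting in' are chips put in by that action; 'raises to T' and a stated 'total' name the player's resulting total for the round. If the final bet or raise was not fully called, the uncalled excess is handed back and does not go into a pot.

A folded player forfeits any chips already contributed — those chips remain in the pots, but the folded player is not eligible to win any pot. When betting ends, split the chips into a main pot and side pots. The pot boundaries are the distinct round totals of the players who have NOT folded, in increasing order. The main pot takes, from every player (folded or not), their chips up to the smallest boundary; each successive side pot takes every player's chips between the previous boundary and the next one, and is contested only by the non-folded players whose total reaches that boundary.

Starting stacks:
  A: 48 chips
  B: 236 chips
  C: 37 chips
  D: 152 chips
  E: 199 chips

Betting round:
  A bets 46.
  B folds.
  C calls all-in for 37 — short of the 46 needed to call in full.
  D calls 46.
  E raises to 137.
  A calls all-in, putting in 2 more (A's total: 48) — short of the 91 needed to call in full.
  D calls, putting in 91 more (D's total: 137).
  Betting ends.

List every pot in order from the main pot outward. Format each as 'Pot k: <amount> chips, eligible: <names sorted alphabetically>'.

Pot 1: 148 chips, eligible: A, C, D, E
Pot 2: 33 chips, eligible: A, D, E
Pot 3: 178 chips, eligible: D, E

Derivation:
Contributions: A=48, C=37, D=137, E=137
Folded: B
Pot levels (distinct totals of non-folded players): 37, 48, 137
Layer 1-37: 37 each from A, C, D, E = 37*4 = 148 chips; eligible A, C, D, E
Layer 38-48: 11 each from A, D, E = 11*3 = 33 chips; eligible A, D, E
Layer 49-137: 89 each from D, E = 89*2 = 178 chips; eligible D, E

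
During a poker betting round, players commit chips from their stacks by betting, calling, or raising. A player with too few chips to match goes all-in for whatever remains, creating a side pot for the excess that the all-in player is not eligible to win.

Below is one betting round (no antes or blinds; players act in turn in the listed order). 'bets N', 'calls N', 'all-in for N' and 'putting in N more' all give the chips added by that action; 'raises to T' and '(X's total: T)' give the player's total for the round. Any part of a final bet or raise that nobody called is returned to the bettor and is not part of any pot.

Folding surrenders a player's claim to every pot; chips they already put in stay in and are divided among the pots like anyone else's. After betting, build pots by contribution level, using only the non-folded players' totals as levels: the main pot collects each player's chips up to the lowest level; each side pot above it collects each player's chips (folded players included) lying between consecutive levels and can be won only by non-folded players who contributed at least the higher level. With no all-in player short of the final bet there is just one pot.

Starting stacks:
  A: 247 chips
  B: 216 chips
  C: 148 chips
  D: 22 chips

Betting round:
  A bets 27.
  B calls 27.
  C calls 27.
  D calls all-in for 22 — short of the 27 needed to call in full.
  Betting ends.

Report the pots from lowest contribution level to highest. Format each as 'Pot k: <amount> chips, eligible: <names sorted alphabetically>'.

Pot 1: 88 chips, eligible: A, B, C, D
Pot 2: 15 chips, eligible: A, B, C

Derivation:
Contributions: A=27, B=27, C=27, D=22
Pot levels (distinct totals of non-folded players): 22, 27
Layer 1-22: 22 each from A, B, C, D = 22*4 = 88 chips; eligible A, B, C, D
Layer 23-27: 5 each from A, B, C = 5*3 = 15 chips; eligible A, B, C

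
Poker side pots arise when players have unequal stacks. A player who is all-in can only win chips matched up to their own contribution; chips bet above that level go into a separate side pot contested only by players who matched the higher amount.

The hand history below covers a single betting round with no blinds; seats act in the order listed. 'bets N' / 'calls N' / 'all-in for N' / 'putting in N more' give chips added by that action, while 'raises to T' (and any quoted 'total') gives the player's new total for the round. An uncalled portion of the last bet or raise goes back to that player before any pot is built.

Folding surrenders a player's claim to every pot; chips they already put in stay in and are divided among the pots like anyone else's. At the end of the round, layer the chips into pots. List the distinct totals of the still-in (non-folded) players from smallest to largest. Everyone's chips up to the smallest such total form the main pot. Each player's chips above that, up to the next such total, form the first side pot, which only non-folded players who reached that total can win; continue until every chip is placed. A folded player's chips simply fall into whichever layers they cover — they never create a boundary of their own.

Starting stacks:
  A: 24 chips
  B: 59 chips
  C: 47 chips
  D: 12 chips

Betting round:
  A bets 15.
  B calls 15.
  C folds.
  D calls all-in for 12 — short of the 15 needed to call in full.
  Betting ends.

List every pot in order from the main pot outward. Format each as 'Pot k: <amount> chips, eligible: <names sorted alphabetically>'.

Contributions: A=15, B=15, D=12
Folded: C
Pot levels (distinct totals of non-folded players): 12, 15
Layer 1-12: 12 each from A, B, D = 12*3 = 36 chips; eligible A, B, D
Layer 13-15: 3 each from A, B = 3*2 = 6 chips; eligible A, B

Pot 1: 36 chips, eligible: A, B, D
Pot 2: 6 chips, eligible: A, B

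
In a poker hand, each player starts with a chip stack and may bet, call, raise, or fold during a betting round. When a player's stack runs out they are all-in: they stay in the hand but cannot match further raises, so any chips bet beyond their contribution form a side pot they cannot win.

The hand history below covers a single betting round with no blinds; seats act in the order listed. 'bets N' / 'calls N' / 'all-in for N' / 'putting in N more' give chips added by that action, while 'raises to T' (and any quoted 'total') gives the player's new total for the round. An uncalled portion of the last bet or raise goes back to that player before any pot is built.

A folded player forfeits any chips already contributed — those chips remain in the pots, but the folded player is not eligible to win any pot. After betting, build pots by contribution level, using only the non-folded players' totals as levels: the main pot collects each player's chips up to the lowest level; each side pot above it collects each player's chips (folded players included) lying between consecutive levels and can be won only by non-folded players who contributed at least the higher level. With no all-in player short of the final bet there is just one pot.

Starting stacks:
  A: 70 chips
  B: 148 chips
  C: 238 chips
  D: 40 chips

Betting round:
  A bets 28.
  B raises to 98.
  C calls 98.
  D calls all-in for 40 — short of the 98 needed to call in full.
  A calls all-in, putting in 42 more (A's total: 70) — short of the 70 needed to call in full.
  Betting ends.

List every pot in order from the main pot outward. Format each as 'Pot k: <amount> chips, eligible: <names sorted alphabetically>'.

Contributions: A=70, B=98, C=98, D=40
Pot levels (distinct totals of non-folded players): 40, 70, 98
Layer 1-40: 40 each from A, B, C, D = 40*4 = 160 chips; eligible A, B, C, D
Layer 41-70: 30 each from A, B, C = 30*3 = 90 chips; eligible A, B, C
Layer 71-98: 28 each from B, C = 28*2 = 56 chips; eligible B, C

Pot 1: 160 chips, eligible: A, B, C, D
Pot 2: 90 chips, eligible: A, B, C
Pot 3: 56 chips, eligible: B, C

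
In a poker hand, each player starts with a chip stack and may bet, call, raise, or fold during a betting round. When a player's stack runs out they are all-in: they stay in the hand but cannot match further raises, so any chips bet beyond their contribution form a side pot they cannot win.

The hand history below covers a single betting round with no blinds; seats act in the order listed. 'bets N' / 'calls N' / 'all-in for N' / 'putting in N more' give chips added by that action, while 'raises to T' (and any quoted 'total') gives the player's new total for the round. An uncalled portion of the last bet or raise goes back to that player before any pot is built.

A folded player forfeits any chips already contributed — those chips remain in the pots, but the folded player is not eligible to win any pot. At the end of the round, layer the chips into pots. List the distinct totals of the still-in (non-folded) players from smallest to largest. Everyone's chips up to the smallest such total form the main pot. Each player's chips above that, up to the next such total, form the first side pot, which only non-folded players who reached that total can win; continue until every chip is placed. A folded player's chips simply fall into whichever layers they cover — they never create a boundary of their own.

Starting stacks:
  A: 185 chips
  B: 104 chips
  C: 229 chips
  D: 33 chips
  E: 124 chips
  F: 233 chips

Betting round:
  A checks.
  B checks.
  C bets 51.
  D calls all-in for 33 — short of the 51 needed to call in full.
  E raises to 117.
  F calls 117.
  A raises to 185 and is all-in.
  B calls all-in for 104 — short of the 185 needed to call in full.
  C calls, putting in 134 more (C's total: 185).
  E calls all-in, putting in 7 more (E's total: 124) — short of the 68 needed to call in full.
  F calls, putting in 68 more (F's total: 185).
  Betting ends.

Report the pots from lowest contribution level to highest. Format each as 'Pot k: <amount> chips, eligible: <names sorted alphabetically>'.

Pot 1: 198 chips, eligible: A, B, C, D, E, F
Pot 2: 355 chips, eligible: A, B, C, E, F
Pot 3: 80 chips, eligible: A, C, E, F
Pot 4: 183 chips, eligible: A, C, F

Derivation:
Contributions: A=185, B=104, C=185, D=33, E=124, F=185
Pot levels (distinct totals of non-folded players): 33, 104, 124, 185
Layer 1-33: 33 each from A, B, C, D, E, F = 33*6 = 198 chips; eligible A, B, C, D, E, F
Layer 34-104: 71 each from A, B, C, E, F = 71*5 = 355 chips; eligible A, B, C, E, F
Layer 105-124: 20 each from A, C, E, F = 20*4 = 80 chips; eligible A, C, E, F
Layer 125-185: 61 each from A, C, F = 61*3 = 183 chips; eligible A, C, F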